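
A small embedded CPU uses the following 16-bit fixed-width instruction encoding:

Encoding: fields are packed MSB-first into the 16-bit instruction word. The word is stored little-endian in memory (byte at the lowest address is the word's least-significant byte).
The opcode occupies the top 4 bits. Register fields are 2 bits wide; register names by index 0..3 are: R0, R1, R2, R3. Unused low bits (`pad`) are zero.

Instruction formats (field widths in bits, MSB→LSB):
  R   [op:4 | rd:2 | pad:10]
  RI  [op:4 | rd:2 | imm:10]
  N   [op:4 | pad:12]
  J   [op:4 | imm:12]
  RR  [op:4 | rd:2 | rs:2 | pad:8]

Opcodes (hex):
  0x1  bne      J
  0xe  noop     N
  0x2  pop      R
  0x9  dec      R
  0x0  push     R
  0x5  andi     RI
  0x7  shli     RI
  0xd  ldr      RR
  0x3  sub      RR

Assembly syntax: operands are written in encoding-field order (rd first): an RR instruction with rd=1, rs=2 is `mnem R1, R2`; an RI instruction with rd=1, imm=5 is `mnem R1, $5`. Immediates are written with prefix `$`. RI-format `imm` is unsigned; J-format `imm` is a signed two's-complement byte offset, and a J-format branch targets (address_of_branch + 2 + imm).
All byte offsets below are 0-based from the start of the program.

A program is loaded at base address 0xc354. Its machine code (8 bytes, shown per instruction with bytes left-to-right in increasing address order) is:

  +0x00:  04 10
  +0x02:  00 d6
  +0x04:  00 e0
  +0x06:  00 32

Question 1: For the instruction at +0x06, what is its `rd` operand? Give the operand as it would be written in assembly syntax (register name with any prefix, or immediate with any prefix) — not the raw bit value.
R0

@+06  little-endian(00 32) = 0x3200
  top 4b → 0x3 → sub [RR]
  [11:10] rd=0 = R0
  [9:8] rs=2 = R2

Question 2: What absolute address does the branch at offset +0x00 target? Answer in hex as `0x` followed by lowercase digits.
@+00  little-endian(04 10) = 0x1004
  top 4b → 0x1 → bne [J]
  imm: (w>>0)&0xfff=0x4 → $4
  target = base 0xc354 + off 0x00 + 2 + imm 4 = 0xc35a

0xc35a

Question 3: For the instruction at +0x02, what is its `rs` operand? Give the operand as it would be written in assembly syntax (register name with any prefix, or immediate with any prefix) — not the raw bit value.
+0x02: 00 d6 ⇒ word 0xd600 (little)
  opcode bits[15:12]=0xd: ldr/RR
  rd: (w>>10)&0x3=0x1 → R1
  rs: (w>>8)&0x3=0x2 → R2

R2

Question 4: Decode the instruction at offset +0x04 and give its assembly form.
off 0x04: read 00 e0 as little → 0xe000
  op=0xe000>>12=0xe ⇒ noop (N)

noop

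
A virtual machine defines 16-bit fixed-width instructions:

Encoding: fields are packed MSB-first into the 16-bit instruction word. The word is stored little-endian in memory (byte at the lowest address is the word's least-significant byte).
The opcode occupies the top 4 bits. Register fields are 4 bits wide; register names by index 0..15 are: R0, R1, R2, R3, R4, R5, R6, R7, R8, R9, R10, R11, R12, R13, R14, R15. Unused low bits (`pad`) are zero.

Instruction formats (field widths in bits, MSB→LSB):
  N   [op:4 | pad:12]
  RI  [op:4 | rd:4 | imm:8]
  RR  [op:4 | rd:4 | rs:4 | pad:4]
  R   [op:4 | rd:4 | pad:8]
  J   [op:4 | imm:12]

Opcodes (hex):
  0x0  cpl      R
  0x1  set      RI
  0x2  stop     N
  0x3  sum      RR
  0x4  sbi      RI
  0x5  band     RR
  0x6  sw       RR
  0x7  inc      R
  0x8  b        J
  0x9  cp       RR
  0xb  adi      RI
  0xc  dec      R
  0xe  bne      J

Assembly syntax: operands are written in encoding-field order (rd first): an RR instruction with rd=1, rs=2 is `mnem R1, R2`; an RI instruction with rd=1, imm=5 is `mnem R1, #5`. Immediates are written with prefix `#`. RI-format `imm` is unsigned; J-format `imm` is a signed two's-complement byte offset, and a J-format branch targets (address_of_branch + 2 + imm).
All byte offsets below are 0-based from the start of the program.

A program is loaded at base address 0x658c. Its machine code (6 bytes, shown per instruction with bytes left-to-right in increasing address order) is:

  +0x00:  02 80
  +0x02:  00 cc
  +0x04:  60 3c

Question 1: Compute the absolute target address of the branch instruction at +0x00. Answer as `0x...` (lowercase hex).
[00] 02 80 → 0x8002
  opcode bits[15:12]=0x8: b/J
  imm@[11:0]=0x2 ⇒ #2
  target = base 0x658c + off 0x00 + 2 + imm 2 = 0x6590

0x6590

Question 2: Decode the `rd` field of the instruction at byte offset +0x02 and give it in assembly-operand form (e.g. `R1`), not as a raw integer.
off 0x02: read 00 cc as little → 0xcc00
  top 4b → 0xc → dec [R]
  rd: (w>>8)&0xf=0xc → R12

R12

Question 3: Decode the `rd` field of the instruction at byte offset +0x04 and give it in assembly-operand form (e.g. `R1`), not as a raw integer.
R12

@+04  little-endian(60 3c) = 0x3c60
  top 4b → 0x3 → sum [RR]
  rd: (w>>8)&0xf=0xc → R12
  rs: (w>>4)&0xf=0x6 → R6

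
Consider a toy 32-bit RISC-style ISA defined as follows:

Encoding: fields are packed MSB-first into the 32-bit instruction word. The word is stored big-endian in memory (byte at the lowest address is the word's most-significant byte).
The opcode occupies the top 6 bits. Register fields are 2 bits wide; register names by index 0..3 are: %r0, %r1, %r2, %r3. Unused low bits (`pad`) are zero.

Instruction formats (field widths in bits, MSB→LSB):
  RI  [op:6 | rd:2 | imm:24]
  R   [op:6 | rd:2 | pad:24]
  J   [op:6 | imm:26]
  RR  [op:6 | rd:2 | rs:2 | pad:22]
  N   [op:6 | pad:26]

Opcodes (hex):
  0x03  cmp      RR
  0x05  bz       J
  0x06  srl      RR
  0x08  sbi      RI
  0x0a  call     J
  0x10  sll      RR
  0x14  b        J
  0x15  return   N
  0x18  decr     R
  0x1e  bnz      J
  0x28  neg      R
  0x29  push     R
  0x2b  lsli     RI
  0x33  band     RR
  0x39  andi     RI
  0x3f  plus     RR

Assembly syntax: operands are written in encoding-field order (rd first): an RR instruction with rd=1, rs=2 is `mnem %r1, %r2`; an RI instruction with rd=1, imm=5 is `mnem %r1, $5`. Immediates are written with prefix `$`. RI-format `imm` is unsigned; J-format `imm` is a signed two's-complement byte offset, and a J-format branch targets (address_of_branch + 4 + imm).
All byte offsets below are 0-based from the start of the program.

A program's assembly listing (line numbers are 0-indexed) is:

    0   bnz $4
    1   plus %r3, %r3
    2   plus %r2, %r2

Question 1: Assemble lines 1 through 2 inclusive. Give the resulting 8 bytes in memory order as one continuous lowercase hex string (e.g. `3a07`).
ffc00000fe800000

line 1 (plus): pack op=0x3f:6|rd=3:2|rs=3:2|pad=0:22 = 0xffc00000; big→ ff c0 00 00
line 2 (plus): pack op=0x3f:6|rd=2:2|rs=2:2|pad=0:22 = 0xfe800000; big→ fe 80 00 00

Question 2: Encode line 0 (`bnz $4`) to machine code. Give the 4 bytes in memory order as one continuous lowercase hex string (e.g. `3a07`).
78000004

line 0 (bnz): pack op=0x1e:6|imm=4:26 = 0x78000004; big→ 78 00 00 04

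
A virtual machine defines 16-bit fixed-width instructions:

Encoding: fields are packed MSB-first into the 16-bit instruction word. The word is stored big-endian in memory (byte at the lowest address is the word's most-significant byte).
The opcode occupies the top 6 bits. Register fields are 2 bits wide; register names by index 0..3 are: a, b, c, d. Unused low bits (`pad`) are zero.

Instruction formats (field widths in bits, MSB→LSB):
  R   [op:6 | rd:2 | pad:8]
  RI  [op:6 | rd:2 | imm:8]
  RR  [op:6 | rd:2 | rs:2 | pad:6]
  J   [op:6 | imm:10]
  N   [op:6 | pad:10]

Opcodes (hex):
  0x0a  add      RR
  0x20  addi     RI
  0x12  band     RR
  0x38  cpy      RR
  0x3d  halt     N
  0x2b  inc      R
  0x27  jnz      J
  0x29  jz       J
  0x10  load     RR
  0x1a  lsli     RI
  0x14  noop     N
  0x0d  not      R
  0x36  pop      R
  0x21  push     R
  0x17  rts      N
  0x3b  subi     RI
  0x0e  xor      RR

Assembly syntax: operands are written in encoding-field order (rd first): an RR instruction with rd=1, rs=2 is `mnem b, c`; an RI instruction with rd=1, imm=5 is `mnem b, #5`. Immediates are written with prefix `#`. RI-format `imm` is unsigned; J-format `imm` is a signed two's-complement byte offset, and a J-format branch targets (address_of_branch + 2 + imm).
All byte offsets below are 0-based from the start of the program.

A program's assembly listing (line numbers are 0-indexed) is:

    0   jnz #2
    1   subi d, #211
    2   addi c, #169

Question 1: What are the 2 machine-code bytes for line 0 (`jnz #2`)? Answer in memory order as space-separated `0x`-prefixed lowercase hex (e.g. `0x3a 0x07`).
line 0 (jnz): pack op=0x27:6|imm=2:10 = 0x9c02; big→ 9c 02

0x9c 0x02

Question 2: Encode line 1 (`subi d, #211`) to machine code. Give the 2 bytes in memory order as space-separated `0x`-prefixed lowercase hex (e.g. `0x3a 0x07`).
1. subi fields op=0x3b:6|rd=3:2|imm=211:8 → word efd3h → ef d3

0xef 0xd3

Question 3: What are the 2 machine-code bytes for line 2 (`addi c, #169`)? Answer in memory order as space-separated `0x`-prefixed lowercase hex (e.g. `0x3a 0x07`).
0x82 0xa9

2. addi fields op=0x20:6|rd=2:2|imm=169:8 → word 82a9h → 82 a9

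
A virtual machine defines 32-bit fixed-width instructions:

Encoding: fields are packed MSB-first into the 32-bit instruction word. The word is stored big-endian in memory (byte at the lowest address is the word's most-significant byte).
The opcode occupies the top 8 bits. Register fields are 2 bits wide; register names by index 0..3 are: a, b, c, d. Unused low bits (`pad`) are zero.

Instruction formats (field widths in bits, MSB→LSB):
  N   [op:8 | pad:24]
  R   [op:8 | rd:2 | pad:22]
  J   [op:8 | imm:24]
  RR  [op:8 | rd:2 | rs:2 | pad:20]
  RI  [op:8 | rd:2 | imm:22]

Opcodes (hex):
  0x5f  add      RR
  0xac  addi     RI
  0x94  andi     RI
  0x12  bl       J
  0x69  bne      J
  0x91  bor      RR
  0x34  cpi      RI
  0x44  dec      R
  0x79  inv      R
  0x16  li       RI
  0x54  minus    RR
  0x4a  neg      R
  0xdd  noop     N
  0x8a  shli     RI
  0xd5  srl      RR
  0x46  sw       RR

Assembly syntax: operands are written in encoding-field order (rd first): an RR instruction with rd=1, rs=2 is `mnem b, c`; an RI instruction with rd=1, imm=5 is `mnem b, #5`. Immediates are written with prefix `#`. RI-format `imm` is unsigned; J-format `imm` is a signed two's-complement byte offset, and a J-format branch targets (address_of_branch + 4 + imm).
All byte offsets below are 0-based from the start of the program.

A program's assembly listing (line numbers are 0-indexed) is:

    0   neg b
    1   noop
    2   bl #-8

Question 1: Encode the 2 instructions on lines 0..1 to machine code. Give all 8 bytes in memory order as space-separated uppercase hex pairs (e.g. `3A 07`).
4A 40 00 00 DD 00 00 00

0. neg fields op=0x4a:8|rd=1:2|pad=0:22 → word 4a400000h → 4a 40 00 00
1. noop fields op=0xdd:8|pad=0:24 → word dd000000h → dd 00 00 00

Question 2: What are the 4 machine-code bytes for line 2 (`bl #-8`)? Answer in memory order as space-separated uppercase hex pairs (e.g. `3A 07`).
L2: bl op=0x12:8|imm=-8:24 ⇒ 0x12fffff8 ⇒ big 12 ff ff f8

12 FF FF F8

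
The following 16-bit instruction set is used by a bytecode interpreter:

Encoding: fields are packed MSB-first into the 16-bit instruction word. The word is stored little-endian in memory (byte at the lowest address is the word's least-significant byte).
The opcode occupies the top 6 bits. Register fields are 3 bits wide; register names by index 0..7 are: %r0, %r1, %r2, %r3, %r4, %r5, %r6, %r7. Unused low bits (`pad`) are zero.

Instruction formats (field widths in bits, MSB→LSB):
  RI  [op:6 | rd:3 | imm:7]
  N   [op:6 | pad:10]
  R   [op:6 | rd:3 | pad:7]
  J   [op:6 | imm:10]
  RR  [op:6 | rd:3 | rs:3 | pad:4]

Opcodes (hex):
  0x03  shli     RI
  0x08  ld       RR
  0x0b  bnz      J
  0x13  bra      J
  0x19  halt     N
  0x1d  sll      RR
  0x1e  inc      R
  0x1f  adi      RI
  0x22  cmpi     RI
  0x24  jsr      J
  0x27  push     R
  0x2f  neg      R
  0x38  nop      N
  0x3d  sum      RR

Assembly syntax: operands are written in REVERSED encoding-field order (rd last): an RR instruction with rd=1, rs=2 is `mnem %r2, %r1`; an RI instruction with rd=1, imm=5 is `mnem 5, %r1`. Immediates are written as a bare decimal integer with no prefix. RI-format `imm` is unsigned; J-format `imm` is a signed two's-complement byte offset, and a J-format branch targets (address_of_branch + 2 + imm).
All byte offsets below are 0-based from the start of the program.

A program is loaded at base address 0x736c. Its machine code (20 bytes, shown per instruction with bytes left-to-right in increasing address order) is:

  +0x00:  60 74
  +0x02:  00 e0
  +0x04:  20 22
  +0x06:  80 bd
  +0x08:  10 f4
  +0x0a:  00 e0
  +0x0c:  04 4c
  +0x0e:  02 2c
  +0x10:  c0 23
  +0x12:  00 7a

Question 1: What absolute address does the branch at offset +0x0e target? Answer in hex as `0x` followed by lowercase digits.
+0x0e: 02 2c ⇒ word 0x2c02 (little)
  opcode bits[15:10]=0xb: bnz/J
  [9:0] imm=2 = 2
  target = base 0x736c + off 0x0e + 2 + imm 2 = 0x737e

0x737e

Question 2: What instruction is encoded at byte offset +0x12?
inc %r4

@+12  little-endian(00 7a) = 0x7a00
  top 6b → 0x1e → inc [R]
  rd: (w>>7)&0x7=0x4 → %r4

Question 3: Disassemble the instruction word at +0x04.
ld %r2, %r4

off 0x04: read 20 22 as little → 0x2220
  top 6b → 0x8 → ld [RR]
  rd: (w>>7)&0x7=0x4 → %r4
  rs: (w>>4)&0x7=0x2 → %r2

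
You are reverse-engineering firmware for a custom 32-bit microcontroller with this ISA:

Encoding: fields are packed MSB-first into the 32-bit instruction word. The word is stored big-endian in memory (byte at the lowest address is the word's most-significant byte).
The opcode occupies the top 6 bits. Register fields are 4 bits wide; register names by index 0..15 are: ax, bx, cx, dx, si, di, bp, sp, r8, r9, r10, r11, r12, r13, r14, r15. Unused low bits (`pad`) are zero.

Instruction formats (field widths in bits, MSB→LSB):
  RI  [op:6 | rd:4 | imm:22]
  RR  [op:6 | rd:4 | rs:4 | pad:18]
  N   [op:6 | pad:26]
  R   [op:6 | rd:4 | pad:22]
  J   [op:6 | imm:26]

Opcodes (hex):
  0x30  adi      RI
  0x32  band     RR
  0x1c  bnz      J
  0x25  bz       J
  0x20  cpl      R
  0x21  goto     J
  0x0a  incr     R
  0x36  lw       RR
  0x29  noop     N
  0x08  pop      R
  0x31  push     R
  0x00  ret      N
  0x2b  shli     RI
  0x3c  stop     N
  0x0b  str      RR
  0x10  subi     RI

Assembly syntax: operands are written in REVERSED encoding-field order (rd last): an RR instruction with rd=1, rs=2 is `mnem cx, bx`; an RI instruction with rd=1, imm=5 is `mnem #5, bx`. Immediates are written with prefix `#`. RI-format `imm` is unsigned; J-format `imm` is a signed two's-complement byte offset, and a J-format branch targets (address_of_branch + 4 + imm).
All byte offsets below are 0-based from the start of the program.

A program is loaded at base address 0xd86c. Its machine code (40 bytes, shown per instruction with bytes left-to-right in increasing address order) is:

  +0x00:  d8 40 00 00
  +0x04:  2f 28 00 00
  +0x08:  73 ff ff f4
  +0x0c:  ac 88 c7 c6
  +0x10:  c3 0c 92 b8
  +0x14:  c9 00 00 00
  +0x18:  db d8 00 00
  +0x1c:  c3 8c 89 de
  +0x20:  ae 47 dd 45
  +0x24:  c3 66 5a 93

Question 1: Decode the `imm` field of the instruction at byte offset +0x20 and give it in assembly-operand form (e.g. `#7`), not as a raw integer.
+0x20: ae 47 dd 45 ⇒ word 0xae47dd45 (big)
  op=0xae47dd45>>26=0x2b ⇒ shli (RI)
  rd@[25:22]=0x9 ⇒ r9
  imm@[21:0]=0x7dd45 ⇒ #515397

#515397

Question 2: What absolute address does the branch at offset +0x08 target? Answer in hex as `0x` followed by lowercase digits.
+0x08: 73 ff ff f4 ⇒ word 0x73fffff4 (big)
  op=0x73fffff4>>26=0x1c ⇒ bnz (J)
  [25:0] imm=67108852 (s26→-12) = #-12
  target = base 0xd86c + off 0x08 + 4 + imm -12 = 0xd86c

0xd86c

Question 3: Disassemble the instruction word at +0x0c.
off 0x0c: read ac 88 c7 c6 as big → 0xac88c7c6
  opcode bits[31:26]=0x2b: shli/RI
  rd: (w>>22)&0xf=0x2 → cx
  imm: (w>>0)&0x3fffff=0x8c7c6 → #575430

shli #575430, cx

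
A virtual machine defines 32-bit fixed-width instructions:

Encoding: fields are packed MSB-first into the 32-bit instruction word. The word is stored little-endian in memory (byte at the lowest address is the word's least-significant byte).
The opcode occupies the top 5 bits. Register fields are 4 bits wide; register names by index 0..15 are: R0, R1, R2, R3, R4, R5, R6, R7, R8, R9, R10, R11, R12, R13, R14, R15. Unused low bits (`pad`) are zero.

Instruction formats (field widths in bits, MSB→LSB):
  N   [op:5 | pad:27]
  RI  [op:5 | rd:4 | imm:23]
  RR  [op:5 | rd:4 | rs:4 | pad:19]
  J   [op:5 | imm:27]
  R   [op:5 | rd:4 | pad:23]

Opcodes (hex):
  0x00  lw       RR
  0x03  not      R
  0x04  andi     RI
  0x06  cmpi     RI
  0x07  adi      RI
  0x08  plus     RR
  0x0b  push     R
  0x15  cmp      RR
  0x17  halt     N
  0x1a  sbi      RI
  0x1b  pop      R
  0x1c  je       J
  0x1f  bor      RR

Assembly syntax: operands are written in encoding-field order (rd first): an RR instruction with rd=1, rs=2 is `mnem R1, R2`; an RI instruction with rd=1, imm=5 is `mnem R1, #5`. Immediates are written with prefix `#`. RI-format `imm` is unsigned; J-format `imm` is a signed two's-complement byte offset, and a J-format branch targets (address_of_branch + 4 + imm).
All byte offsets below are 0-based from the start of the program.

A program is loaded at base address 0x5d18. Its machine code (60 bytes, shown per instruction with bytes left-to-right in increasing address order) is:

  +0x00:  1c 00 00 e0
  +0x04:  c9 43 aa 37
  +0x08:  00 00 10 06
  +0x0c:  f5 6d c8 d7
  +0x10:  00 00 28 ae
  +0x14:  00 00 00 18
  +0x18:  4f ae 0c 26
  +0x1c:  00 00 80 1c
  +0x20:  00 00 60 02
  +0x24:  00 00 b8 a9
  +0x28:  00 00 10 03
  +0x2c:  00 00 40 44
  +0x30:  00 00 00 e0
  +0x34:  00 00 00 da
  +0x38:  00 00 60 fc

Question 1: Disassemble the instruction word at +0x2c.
off 0x2c: read 00 00 40 44 as little → 0x44400000
  opcode bits[31:27]=0x8: plus/RR
  rd@[26:23]=0x8 ⇒ R8
  rs@[22:19]=0x8 ⇒ R8

plus R8, R8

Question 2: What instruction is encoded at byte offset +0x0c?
[0c] f5 6d c8 d7 → 0xd7c86df5
  opcode bits[31:27]=0x1a: sbi/RI
  rd: (w>>23)&0xf=0xf → R15
  imm: (w>>0)&0x7fffff=0x486df5 → #4746741

sbi R15, #4746741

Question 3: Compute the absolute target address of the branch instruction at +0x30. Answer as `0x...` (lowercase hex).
@+30  little-endian(00 00 00 e0) = 0xe0000000
  opcode bits[31:27]=0x1c: je/J
  imm@[26:0]=0x0 ⇒ #0
  target = base 0x5d18 + off 0x30 + 4 + imm 0 = 0x5d4c

0x5d4c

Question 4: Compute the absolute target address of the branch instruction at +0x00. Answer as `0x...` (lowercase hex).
0x5d38

[00] 1c 00 00 e0 → 0xe000001c
  op=0xe000001c>>27=0x1c ⇒ je (J)
  [26:0] imm=28 = #28
  target = base 0x5d18 + off 0x00 + 4 + imm 28 = 0x5d38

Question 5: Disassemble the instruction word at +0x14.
not R0

@+14  little-endian(00 00 00 18) = 0x18000000
  op=0x18000000>>27=0x3 ⇒ not (R)
  [26:23] rd=0 = R0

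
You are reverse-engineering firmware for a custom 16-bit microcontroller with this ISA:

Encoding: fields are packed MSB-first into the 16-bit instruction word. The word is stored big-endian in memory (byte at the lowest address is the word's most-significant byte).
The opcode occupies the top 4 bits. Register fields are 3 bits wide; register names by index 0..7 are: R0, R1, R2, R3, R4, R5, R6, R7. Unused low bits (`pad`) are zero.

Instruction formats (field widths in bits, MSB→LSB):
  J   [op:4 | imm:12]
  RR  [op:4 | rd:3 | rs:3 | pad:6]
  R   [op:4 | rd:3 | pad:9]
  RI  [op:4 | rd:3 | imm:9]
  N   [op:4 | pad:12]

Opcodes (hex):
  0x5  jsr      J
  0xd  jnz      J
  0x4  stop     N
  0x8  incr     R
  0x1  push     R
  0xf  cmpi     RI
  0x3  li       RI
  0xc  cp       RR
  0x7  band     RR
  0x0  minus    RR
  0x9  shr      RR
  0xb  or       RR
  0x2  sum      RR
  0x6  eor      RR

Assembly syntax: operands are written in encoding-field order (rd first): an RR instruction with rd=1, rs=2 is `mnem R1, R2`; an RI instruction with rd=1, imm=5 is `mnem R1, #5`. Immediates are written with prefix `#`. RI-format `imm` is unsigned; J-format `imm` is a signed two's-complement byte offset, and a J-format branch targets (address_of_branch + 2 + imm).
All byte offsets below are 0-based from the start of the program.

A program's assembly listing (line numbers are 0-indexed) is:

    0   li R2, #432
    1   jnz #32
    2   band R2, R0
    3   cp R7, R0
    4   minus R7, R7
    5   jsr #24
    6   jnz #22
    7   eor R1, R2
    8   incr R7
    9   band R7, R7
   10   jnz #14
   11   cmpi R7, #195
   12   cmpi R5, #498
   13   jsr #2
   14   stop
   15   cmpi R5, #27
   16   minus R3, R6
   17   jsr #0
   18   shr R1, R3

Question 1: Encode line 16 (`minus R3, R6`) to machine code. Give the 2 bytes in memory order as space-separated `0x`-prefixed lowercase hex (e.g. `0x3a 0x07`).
16. minus fields op=0x0:4|rd=3:3|rs=6:3|pad=0:6 → word 0780h → 07 80

0x07 0x80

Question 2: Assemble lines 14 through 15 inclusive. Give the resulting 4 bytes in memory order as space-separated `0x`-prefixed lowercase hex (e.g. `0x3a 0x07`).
L14: stop op=0x4:4|pad=0:12 ⇒ 0x4000 ⇒ big 40 00
L15: cmpi op=0xf:4|rd=5:3|imm=27:9 ⇒ 0xfa1b ⇒ big fa 1b

0x40 0x00 0xfa 0x1b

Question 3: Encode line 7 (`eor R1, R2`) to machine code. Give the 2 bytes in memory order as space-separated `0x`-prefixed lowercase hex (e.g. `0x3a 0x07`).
0x62 0x80

7. eor fields op=0x6:4|rd=1:3|rs=2:3|pad=0:6 → word 6280h → 62 80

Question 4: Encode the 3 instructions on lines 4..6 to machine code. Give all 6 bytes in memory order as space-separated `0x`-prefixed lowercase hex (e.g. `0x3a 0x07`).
L4: minus op=0x0:4|rd=7:3|rs=7:3|pad=0:6 ⇒ 0x0fc0 ⇒ big 0f c0
L5: jsr op=0x5:4|imm=24:12 ⇒ 0x5018 ⇒ big 50 18
L6: jnz op=0xd:4|imm=22:12 ⇒ 0xd016 ⇒ big d0 16

0x0f 0xc0 0x50 0x18 0xd0 0x16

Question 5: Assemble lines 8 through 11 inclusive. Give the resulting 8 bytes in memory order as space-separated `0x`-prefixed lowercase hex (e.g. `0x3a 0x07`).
line 8 (incr): pack op=0x8:4|rd=7:3|pad=0:9 = 0x8e00; big→ 8e 00
line 9 (band): pack op=0x7:4|rd=7:3|rs=7:3|pad=0:6 = 0x7fc0; big→ 7f c0
line 10 (jnz): pack op=0xd:4|imm=14:12 = 0xd00e; big→ d0 0e
line 11 (cmpi): pack op=0xf:4|rd=7:3|imm=195:9 = 0xfec3; big→ fe c3

0x8e 0x00 0x7f 0xc0 0xd0 0x0e 0xfe 0xc3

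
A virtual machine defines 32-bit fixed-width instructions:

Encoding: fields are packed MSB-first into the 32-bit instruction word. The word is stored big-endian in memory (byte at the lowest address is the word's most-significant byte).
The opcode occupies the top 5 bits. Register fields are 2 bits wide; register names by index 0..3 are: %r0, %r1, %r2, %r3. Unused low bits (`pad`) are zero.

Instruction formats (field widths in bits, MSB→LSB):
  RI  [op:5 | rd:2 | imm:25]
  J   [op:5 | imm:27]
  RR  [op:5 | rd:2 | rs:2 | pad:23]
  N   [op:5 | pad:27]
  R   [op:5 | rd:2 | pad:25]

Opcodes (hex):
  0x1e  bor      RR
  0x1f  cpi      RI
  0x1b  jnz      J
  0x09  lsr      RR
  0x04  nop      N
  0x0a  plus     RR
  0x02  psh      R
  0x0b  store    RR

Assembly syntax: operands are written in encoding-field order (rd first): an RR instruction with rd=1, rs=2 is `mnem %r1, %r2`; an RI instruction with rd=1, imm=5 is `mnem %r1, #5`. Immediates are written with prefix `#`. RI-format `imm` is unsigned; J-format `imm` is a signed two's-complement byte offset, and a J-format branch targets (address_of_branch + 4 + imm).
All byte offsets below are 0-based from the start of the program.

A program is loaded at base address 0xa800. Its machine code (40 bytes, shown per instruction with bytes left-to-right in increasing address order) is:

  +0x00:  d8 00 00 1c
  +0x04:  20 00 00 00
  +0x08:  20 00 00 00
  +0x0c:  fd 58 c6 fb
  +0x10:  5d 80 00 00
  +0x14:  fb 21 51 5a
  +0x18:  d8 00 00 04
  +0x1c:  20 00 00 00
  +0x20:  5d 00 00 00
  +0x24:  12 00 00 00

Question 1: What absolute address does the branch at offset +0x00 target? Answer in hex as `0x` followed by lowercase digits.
@+00  big-endian(d8 00 00 1c) = 0xd800001c
  op=0xd800001c>>27=0x1b ⇒ jnz (J)
  imm: (w>>0)&0x7ffffff=0x1c → #28
  target = base 0xa800 + off 0x00 + 4 + imm 28 = 0xa820

0xa820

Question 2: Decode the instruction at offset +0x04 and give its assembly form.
nop

off 0x04: read 20 00 00 00 as big → 0x20000000
  top 5b → 0x4 → nop [N]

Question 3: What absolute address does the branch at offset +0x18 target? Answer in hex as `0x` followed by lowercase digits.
off 0x18: read d8 00 00 04 as big → 0xd8000004
  opcode bits[31:27]=0x1b: jnz/J
  [26:0] imm=4 = #4
  target = base 0xa800 + off 0x18 + 4 + imm 4 = 0xa820

0xa820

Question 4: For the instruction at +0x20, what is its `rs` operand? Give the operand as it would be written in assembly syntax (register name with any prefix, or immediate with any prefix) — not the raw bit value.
%r2

@+20  big-endian(5d 00 00 00) = 0x5d000000
  top 5b → 0xb → store [RR]
  rd@[26:25]=0x2 ⇒ %r2
  rs@[24:23]=0x2 ⇒ %r2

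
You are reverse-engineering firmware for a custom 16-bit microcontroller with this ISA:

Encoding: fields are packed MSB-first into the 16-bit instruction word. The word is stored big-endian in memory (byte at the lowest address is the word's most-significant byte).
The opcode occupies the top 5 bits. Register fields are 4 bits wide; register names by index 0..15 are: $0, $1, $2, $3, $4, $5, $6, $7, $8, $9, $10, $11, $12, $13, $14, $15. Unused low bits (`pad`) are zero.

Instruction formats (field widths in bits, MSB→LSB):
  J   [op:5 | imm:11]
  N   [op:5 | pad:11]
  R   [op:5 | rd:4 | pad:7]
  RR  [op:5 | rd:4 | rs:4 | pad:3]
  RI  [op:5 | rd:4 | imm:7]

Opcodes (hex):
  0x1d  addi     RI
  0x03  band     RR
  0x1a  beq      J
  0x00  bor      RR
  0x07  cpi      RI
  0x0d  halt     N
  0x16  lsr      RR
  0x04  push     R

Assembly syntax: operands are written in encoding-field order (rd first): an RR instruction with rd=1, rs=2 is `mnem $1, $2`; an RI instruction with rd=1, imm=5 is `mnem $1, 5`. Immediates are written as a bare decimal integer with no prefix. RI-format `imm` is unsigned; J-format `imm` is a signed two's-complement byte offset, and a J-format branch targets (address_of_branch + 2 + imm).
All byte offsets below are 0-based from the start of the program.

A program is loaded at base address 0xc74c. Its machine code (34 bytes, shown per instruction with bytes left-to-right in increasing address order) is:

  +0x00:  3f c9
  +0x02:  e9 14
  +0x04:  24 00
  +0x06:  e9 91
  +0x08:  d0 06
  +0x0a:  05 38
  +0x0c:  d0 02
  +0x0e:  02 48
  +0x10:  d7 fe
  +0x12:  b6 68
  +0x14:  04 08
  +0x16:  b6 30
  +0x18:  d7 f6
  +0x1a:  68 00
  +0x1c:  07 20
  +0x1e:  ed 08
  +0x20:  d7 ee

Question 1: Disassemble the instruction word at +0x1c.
@+1c  big-endian(07 20) = 0x0720
  op=0x0720>>11=0x0 ⇒ bor (RR)
  rd@[10:7]=0xe ⇒ $14
  rs@[6:3]=0x4 ⇒ $4

bor $14, $4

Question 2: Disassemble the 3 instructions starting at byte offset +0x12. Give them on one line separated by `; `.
+0x12: b6 68 ⇒ word 0xb668 (big)
  top 5b → 0x16 → lsr [RR]
  rd@[10:7]=0xc ⇒ $12
  rs@[6:3]=0xd ⇒ $13
+0x14: 04 08 ⇒ word 0x0408 (big)
  top 5b → 0x0 → bor [RR]
  rd@[10:7]=0x8 ⇒ $8
  rs@[6:3]=0x1 ⇒ $1
+0x16: b6 30 ⇒ word 0xb630 (big)
  top 5b → 0x16 → lsr [RR]
  rd@[10:7]=0xc ⇒ $12
  rs@[6:3]=0x6 ⇒ $6

lsr $12, $13; bor $8, $1; lsr $12, $6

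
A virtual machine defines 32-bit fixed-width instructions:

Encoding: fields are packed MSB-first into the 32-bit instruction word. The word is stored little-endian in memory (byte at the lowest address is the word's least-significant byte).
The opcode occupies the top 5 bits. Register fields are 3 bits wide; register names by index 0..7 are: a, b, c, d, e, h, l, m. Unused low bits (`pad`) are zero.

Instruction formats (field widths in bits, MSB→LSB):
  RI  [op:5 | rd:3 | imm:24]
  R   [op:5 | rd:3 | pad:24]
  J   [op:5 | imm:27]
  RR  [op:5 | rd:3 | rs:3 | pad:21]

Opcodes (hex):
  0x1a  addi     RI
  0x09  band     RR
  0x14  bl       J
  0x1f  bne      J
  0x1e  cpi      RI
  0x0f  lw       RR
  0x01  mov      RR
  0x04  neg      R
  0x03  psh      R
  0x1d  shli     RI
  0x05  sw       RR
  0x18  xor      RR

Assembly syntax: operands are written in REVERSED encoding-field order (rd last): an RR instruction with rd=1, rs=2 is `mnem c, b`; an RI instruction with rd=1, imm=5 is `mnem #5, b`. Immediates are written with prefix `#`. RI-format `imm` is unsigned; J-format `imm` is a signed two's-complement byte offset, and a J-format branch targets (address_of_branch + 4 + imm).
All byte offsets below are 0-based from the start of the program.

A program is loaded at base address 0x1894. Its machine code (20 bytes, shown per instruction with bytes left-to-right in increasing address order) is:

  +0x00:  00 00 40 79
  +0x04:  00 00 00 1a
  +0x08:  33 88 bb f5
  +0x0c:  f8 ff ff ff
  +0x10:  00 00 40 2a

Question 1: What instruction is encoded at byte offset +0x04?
@+04  little-endian(00 00 00 1a) = 0x1a000000
  top 5b → 0x3 → psh [R]
  [26:24] rd=2 = c

psh c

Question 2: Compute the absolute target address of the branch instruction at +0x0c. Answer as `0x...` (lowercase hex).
0x189c

[0c] f8 ff ff ff → 0xfffffff8
  op=0xfffffff8>>27=0x1f ⇒ bne (J)
  imm@[26:0]=0x7fffff8 (s27→-8) ⇒ #-8
  target = base 0x1894 + off 0x0c + 4 + imm -8 = 0x189c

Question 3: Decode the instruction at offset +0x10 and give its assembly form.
off 0x10: read 00 00 40 2a as little → 0x2a400000
  op=0x2a400000>>27=0x5 ⇒ sw (RR)
  rd@[26:24]=0x2 ⇒ c
  rs@[23:21]=0x2 ⇒ c

sw c, c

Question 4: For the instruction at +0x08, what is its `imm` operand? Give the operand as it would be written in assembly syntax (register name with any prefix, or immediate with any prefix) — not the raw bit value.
#12290099

[08] 33 88 bb f5 → 0xf5bb8833
  opcode bits[31:27]=0x1e: cpi/RI
  [26:24] rd=5 = h
  [23:0] imm=12290099 = #12290099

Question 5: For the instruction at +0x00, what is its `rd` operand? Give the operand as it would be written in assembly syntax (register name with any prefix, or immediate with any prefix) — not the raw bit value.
off 0x00: read 00 00 40 79 as little → 0x79400000
  top 5b → 0xf → lw [RR]
  rd@[26:24]=0x1 ⇒ b
  rs@[23:21]=0x2 ⇒ c

b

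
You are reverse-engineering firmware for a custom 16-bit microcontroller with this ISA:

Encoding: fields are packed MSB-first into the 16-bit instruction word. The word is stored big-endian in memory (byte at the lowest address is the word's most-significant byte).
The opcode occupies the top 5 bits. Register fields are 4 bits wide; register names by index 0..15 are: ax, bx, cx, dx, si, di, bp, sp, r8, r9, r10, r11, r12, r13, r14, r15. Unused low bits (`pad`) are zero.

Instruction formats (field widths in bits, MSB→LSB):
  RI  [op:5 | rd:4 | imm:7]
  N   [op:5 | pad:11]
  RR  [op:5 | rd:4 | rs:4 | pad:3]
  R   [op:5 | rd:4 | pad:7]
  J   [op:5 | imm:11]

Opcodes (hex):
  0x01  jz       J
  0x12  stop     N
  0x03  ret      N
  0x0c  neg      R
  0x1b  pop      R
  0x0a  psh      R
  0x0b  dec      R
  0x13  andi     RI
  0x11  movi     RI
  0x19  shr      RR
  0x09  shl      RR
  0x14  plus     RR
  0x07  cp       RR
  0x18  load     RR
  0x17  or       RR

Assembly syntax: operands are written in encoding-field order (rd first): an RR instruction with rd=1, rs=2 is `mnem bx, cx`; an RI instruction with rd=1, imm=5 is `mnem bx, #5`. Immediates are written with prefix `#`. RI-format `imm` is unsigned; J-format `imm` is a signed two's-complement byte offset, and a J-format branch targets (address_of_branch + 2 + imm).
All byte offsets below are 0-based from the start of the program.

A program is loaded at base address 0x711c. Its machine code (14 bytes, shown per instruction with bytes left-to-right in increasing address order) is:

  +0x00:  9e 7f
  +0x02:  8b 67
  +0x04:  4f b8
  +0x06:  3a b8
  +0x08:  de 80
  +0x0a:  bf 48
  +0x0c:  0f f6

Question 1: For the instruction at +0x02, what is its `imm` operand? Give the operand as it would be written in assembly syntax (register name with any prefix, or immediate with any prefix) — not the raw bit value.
#103

[02] 8b 67 → 0x8b67
  opcode bits[15:11]=0x11: movi/RI
  [10:7] rd=6 = bp
  [6:0] imm=103 = #103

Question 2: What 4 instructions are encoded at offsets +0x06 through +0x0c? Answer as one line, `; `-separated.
+0x06: 3a b8 ⇒ word 0x3ab8 (big)
  opcode bits[15:11]=0x7: cp/RR
  rd: (w>>7)&0xf=0x5 → di
  rs: (w>>3)&0xf=0x7 → sp
+0x08: de 80 ⇒ word 0xde80 (big)
  opcode bits[15:11]=0x1b: pop/R
  rd: (w>>7)&0xf=0xd → r13
+0x0a: bf 48 ⇒ word 0xbf48 (big)
  opcode bits[15:11]=0x17: or/RR
  rd: (w>>7)&0xf=0xe → r14
  rs: (w>>3)&0xf=0x9 → r9
+0x0c: 0f f6 ⇒ word 0x0ff6 (big)
  opcode bits[15:11]=0x1: jz/J
  imm: (w>>0)&0x7ff=0x7f6 (s11→-10) → #-10

cp di, sp; pop r13; or r14, r9; jz #-10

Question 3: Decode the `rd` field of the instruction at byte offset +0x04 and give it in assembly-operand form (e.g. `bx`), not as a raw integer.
[04] 4f b8 → 0x4fb8
  opcode bits[15:11]=0x9: shl/RR
  [10:7] rd=15 = r15
  [6:3] rs=7 = sp

r15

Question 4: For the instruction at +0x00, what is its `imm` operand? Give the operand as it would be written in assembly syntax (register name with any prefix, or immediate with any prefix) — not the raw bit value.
@+00  big-endian(9e 7f) = 0x9e7f
  op=0x9e7f>>11=0x13 ⇒ andi (RI)
  [10:7] rd=12 = r12
  [6:0] imm=127 = #127

#127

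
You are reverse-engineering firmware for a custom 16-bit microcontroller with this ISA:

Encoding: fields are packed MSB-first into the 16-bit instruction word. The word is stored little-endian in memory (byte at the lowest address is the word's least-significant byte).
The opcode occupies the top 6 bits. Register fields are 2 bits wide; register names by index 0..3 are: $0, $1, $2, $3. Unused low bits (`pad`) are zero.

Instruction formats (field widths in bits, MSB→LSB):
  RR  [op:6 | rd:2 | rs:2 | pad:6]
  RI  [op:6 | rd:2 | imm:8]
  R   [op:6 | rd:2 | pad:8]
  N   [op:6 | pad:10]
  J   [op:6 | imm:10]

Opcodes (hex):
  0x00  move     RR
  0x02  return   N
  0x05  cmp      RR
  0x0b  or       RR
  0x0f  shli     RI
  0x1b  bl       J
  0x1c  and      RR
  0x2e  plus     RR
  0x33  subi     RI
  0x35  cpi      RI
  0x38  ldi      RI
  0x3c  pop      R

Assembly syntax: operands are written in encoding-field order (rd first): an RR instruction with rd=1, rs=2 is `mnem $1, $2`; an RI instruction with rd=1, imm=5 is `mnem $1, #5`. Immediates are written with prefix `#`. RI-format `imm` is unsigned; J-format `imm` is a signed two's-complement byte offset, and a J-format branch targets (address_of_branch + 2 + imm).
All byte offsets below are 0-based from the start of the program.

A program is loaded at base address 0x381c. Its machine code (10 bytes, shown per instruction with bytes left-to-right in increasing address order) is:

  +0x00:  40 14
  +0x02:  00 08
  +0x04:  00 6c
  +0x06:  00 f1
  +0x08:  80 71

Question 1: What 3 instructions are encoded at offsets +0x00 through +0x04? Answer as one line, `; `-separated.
cmp $0, $1; return; bl #0

+0x00: 40 14 ⇒ word 0x1440 (little)
  opcode bits[15:10]=0x5: cmp/RR
  [9:8] rd=0 = $0
  [7:6] rs=1 = $1
+0x02: 00 08 ⇒ word 0x0800 (little)
  opcode bits[15:10]=0x2: return/N
+0x04: 00 6c ⇒ word 0x6c00 (little)
  opcode bits[15:10]=0x1b: bl/J
  [9:0] imm=0 = #0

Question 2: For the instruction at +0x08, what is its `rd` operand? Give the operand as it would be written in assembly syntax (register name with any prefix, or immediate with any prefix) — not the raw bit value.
$1

off 0x08: read 80 71 as little → 0x7180
  op=0x7180>>10=0x1c ⇒ and (RR)
  rd: (w>>8)&0x3=0x1 → $1
  rs: (w>>6)&0x3=0x2 → $2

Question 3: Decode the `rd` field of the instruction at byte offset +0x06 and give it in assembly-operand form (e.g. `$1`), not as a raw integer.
[06] 00 f1 → 0xf100
  top 6b → 0x3c → pop [R]
  rd: (w>>8)&0x3=0x1 → $1

$1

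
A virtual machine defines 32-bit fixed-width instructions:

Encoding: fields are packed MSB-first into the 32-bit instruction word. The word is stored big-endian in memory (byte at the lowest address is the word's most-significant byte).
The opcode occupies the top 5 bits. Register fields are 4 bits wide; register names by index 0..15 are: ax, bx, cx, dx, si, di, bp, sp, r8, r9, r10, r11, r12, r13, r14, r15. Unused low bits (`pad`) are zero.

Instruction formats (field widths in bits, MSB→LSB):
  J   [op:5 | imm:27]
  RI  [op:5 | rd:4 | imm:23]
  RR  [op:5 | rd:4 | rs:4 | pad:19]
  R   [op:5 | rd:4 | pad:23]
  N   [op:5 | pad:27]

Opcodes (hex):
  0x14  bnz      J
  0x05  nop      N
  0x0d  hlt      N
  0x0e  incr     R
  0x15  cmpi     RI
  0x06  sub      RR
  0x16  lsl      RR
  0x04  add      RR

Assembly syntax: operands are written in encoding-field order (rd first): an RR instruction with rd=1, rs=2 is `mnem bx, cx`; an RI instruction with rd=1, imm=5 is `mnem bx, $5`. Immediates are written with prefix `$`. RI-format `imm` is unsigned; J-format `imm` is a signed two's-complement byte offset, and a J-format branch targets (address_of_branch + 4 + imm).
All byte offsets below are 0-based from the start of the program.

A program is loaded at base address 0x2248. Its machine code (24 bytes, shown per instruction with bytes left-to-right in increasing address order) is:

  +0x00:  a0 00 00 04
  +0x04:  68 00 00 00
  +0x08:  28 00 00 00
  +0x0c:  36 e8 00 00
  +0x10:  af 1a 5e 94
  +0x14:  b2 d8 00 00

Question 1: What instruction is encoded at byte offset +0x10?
+0x10: af 1a 5e 94 ⇒ word 0xaf1a5e94 (big)
  top 5b → 0x15 → cmpi [RI]
  rd@[26:23]=0xe ⇒ r14
  imm@[22:0]=0x1a5e94 ⇒ $1728148

cmpi r14, $1728148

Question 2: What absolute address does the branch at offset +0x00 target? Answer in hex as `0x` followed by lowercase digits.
0x2250

off 0x00: read a0 00 00 04 as big → 0xa0000004
  op=0xa0000004>>27=0x14 ⇒ bnz (J)
  imm: (w>>0)&0x7ffffff=0x4 → $4
  target = base 0x2248 + off 0x00 + 4 + imm 4 = 0x2250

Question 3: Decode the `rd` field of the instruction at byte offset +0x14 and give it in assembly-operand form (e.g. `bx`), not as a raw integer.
di

@+14  big-endian(b2 d8 00 00) = 0xb2d80000
  top 5b → 0x16 → lsl [RR]
  [26:23] rd=5 = di
  [22:19] rs=11 = r11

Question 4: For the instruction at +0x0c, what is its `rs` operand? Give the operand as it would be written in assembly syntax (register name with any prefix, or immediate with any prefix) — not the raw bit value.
off 0x0c: read 36 e8 00 00 as big → 0x36e80000
  top 5b → 0x6 → sub [RR]
  [26:23] rd=13 = r13
  [22:19] rs=13 = r13

r13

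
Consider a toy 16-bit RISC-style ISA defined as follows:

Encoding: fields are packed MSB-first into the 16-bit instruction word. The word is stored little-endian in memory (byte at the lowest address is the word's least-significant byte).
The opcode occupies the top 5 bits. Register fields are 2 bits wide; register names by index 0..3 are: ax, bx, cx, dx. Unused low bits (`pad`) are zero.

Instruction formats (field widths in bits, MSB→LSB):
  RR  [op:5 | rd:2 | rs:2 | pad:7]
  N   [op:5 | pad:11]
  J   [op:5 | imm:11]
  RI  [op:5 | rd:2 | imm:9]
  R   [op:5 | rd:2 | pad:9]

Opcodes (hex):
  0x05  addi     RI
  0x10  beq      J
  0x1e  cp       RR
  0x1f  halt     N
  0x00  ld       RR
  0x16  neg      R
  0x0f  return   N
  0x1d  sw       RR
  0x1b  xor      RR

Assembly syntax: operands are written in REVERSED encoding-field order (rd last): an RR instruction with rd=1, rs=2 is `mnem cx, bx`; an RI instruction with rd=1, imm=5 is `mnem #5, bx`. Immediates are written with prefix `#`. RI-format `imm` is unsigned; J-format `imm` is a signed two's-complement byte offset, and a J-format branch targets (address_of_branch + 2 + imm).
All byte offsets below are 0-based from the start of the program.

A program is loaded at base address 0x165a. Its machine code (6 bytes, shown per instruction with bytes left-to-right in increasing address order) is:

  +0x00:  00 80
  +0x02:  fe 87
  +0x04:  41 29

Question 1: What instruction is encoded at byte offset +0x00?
beq #0

off 0x00: read 00 80 as little → 0x8000
  opcode bits[15:11]=0x10: beq/J
  imm: (w>>0)&0x7ff=0x0 → #0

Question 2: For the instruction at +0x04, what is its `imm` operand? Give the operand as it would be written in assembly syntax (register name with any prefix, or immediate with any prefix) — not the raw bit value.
#321

+0x04: 41 29 ⇒ word 0x2941 (little)
  op=0x2941>>11=0x5 ⇒ addi (RI)
  [10:9] rd=0 = ax
  [8:0] imm=321 = #321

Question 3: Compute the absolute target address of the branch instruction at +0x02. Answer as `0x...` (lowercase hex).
0x165c

[02] fe 87 → 0x87fe
  opcode bits[15:11]=0x10: beq/J
  imm: (w>>0)&0x7ff=0x7fe (s11→-2) → #-2
  target = base 0x165a + off 0x02 + 2 + imm -2 = 0x165c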